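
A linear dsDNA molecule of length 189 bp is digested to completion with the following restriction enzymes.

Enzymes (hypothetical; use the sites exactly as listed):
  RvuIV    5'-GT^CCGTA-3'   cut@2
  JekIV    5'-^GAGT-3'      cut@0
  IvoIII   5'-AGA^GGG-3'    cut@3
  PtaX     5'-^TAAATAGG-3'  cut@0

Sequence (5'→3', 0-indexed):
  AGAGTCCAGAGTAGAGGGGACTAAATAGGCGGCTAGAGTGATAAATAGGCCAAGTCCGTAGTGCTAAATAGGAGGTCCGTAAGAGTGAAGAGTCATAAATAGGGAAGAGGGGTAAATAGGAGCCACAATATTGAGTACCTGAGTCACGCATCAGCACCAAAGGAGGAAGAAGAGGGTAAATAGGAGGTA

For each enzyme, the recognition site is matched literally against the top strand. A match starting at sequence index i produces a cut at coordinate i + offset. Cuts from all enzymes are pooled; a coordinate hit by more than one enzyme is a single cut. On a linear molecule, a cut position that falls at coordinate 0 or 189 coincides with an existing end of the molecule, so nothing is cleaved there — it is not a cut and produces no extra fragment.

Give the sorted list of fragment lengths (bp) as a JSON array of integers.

Site scan:
  RvuIV GTCCGTA/2: at [53, 74] ⇒ [55, 76]
  JekIV GAGT/0: at [1, 8, 35, 82, 89, 132, 140] ⇒ [1, 8, 35, 82, 89, 132, 140]
  IvoIII AGAGGG/3: at [12, 105, 170] ⇒ [15, 108, 173]
  PtaX TAAATAGG/0: at [21, 41, 64, 95, 112, 176] ⇒ [21, 41, 64, 95, 112, 176]

All cut coordinates (distinct, sorted): [1, 8, 15, 21, 35, 41, 55, 64, 76, 82, 89, 95, 108, 112, 132, 140, 173, 176]

Fragments:
  [0,1): 1 bp
  [1,8): 7 bp
  [8,15): 7 bp
  [15,21): 6 bp
  [21,35): 14 bp
  [35,41): 6 bp
  [41,55): 14 bp
  [55,64): 9 bp
  [64,76): 12 bp
  [76,82): 6 bp
  [82,89): 7 bp
  [89,95): 6 bp
  [95,108): 13 bp
  [108,112): 4 bp
  [112,132): 20 bp
  [132,140): 8 bp
  [140,173): 33 bp
  [173,176): 3 bp
  [176,189): 13 bp

[1,3,4,6,6,6,6,7,7,7,8,9,12,13,13,14,14,20,33]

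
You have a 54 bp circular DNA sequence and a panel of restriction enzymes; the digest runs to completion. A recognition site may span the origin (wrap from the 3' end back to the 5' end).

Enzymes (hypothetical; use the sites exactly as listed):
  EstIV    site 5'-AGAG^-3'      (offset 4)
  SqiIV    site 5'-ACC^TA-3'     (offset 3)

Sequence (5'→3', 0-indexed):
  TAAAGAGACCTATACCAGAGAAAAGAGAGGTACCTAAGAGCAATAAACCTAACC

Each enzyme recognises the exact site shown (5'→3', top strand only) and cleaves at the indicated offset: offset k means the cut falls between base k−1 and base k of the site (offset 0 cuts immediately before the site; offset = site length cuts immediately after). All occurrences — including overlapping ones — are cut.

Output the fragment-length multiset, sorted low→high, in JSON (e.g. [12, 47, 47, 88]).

Per-enzyme occurrences:
  EstIV (AGAG, off=4): starts [3, 16, 23, 25, 36] → cuts [7, 20, 27, 29, 40]
  SqiIV (ACCTA, off=3): starts [7, 31, 46, 51] → cuts [0, 10, 34, 49]

All cut coordinates (distinct, sorted): [0, 7, 10, 20, 27, 29, 34, 40, 49]

Fragment lengths:
  0→7: 7 bp
  7→10: 3 bp
  10→20: 10 bp
  20→27: 7 bp
  27→29: 2 bp
  29→34: 5 bp
  34→40: 6 bp
  40→49: 9 bp
  49→0 (wrap): 54-49+0 = 5 bp

[2,3,5,5,6,7,7,9,10]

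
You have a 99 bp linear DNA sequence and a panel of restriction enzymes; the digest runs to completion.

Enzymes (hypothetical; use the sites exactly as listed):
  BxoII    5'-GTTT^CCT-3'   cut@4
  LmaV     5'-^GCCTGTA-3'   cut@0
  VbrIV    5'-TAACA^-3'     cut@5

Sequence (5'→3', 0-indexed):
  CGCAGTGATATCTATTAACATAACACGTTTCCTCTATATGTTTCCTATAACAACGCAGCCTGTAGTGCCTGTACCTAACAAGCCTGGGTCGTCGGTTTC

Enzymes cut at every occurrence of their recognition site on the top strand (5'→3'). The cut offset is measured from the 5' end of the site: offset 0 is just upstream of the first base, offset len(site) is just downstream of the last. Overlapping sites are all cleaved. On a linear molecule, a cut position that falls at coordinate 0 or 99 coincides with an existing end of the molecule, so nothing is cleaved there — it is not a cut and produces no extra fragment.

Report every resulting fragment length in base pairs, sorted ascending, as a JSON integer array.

[5,5,5,9,9,13,14,19,20]

Site scan:
  BxoII (GTTTCCT, off=4): starts [26, 39] → cuts [30, 43]
  LmaV (GCCTGTA, off=0): starts [57, 66] → cuts [57, 66]
  VbrIV (TAACA, off=5): starts [15, 20, 47, 75] → cuts [20, 25, 52, 80]

Pooled cuts: [20, 25, 30, 43, 52, 57, 66, 80]

Fragment lengths:
  [0,20): 20 bp
  [20,25): 5 bp
  [25,30): 5 bp
  [30,43): 13 bp
  [43,52): 9 bp
  [52,57): 5 bp
  [57,66): 9 bp
  [66,80): 14 bp
  [80,99): 19 bp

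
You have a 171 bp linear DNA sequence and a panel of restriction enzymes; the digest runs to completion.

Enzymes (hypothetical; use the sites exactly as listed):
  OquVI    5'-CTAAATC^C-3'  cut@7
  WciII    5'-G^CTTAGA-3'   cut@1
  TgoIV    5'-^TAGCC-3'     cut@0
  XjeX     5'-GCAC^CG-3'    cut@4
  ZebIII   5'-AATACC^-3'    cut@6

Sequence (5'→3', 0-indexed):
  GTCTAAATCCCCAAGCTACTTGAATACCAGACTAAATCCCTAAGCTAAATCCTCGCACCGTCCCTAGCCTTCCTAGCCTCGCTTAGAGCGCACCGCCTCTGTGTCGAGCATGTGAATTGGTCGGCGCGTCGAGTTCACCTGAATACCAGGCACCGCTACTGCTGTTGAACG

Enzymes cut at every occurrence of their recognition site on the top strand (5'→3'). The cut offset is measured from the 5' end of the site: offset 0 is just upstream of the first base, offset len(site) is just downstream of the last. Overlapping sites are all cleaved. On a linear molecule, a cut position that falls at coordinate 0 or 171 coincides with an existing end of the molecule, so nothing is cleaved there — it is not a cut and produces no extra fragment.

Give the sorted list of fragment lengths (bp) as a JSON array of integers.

Per-enzyme occurrences:
  OquVI (CTAAATCC, off=7): starts [2, 31, 44] → cuts [9, 38, 51]
  WciII (GCTTAGA, off=1): starts [80] → cuts [81]
  TgoIV (TAGCC, off=0): starts [64, 73] → cuts [64, 73]
  XjeX (GCACCG, off=4): starts [54, 89, 149] → cuts [58, 93, 153]
  ZebIII (AATACC, off=6): starts [22, 141] → cuts [28, 147]

All cut coordinates (distinct, sorted): [9, 28, 38, 51, 58, 64, 73, 81, 93, 147, 153]

Fragment lengths:
  [0,9): 9 bp
  [9,28): 19 bp
  [28,38): 10 bp
  [38,51): 13 bp
  [51,58): 7 bp
  [58,64): 6 bp
  [64,73): 9 bp
  [73,81): 8 bp
  [81,93): 12 bp
  [93,147): 54 bp
  [147,153): 6 bp
  [153,171): 18 bp

[6,6,7,8,9,9,10,12,13,18,19,54]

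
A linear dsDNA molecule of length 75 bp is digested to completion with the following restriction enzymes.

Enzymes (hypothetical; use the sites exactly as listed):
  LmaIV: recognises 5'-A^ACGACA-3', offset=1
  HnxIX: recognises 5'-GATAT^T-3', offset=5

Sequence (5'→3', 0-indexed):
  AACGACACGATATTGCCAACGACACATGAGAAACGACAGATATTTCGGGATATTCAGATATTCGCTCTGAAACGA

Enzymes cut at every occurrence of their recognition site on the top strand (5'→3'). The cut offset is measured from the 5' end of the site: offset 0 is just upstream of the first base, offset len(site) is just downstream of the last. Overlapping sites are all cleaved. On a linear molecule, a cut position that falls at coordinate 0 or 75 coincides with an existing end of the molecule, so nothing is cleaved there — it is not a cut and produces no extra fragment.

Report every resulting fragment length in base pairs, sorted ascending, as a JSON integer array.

Per-enzyme occurrences:
  LmaIV AACGACA/1: at [0, 17, 31] ⇒ [1, 18, 32]
  HnxIX GATATT/5: at [8, 38, 48, 56] ⇒ [13, 43, 53, 61]

Pooled cuts: [1, 13, 18, 32, 43, 53, 61]

Fragment lengths:
  [0,1): 1 bp
  [1,13): 12 bp
  [13,18): 5 bp
  [18,32): 14 bp
  [32,43): 11 bp
  [43,53): 10 bp
  [53,61): 8 bp
  [61,75): 14 bp

[1,5,8,10,11,12,14,14]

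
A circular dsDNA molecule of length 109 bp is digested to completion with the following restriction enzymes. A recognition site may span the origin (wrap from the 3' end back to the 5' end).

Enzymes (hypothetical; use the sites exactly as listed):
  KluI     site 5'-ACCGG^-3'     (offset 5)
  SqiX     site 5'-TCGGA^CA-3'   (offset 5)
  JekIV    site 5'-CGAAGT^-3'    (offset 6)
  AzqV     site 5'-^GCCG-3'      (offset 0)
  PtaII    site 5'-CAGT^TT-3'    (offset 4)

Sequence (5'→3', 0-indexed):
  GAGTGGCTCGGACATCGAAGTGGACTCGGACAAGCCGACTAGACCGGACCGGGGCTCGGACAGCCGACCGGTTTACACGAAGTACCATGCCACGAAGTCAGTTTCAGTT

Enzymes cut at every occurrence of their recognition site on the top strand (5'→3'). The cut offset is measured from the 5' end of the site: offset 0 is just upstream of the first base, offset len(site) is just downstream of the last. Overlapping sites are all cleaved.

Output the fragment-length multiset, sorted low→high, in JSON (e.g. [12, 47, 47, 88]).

Site scan:
  KluI (ACCGG, off=5): starts [42, 47, 66] → cuts [47, 52, 71]
  SqiX (TCGGACA, off=5): starts [7, 25, 55] → cuts [12, 30, 60]
  JekIV (CGAAGT, off=6): starts [15, 77, 92] → cuts [21, 83, 98]
  AzqV (GCCG, off=0): starts [33, 62] → cuts [33, 62]
  PtaII (CAGTTT, off=4): starts [98] → cuts [102]

All cut coordinates (distinct, sorted): [12, 21, 30, 33, 47, 52, 60, 62, 71, 83, 98, 102]

Fragment lengths:
  12→21: 9 bp
  21→30: 9 bp
  30→33: 3 bp
  33→47: 14 bp
  47→52: 5 bp
  52→60: 8 bp
  60→62: 2 bp
  62→71: 9 bp
  71→83: 12 bp
  83→98: 15 bp
  98→102: 4 bp
  102→12 (wrap): 109-102+12 = 19 bp

[2,3,4,5,8,9,9,9,12,14,15,19]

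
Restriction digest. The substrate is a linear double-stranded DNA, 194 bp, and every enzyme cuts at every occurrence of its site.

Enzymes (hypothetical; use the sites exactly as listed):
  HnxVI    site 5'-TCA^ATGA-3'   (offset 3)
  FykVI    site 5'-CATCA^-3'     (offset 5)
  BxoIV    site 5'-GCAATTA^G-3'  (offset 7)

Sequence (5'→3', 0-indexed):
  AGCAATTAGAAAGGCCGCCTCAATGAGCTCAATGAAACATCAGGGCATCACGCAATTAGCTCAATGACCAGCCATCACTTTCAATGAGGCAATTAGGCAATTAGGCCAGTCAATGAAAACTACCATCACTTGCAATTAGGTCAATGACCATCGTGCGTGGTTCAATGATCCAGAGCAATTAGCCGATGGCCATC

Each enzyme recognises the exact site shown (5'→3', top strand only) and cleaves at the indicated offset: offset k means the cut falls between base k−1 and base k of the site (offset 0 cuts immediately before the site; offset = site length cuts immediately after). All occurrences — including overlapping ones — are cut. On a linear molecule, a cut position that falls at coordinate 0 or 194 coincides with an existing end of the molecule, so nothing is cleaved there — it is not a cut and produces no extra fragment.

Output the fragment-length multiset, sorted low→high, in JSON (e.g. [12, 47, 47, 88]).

Site scan:
  HnxVI (TCAATGA, off=3): starts [19, 28, 60, 80, 109, 140, 161] → cuts [22, 31, 63, 83, 112, 143, 164]
  FykVI (CATCA, off=5): starts [37, 45, 72, 123] → cuts [42, 50, 77, 128]
  BxoIV (GCAATTAG, off=7): starts [1, 51, 88, 96, 131, 174] → cuts [8, 58, 95, 103, 138, 181]

Pooled cuts: [8, 22, 31, 42, 50, 58, 63, 77, 83, 95, 103, 112, 128, 138, 143, 164, 181]

Fragment lengths:
  [0,8): 8 bp
  [8,22): 14 bp
  [22,31): 9 bp
  [31,42): 11 bp
  [42,50): 8 bp
  [50,58): 8 bp
  [58,63): 5 bp
  [63,77): 14 bp
  [77,83): 6 bp
  [83,95): 12 bp
  [95,103): 8 bp
  [103,112): 9 bp
  [112,128): 16 bp
  [128,138): 10 bp
  [138,143): 5 bp
  [143,164): 21 bp
  [164,181): 17 bp
  [181,194): 13 bp

[5,5,6,8,8,8,8,9,9,10,11,12,13,14,14,16,17,21]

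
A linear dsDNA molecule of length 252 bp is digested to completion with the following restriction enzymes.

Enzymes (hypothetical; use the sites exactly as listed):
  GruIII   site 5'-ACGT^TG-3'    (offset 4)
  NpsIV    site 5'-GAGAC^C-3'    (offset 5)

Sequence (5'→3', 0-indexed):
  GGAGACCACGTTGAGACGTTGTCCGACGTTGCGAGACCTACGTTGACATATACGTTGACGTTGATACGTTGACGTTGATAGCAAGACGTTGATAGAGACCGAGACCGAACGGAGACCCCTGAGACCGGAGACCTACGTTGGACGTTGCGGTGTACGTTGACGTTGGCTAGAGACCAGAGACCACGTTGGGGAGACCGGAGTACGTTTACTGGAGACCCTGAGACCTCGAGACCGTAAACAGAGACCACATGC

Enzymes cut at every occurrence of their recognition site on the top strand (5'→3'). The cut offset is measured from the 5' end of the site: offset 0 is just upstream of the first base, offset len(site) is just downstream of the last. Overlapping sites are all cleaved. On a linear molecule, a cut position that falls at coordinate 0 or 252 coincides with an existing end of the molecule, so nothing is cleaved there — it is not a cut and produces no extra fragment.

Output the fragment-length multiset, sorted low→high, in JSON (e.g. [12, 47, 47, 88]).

Scan for sites:
  GruIII (ACGTTG, off=4): starts [7, 15, 25, 39, 51, 57, 65, 71, 85, 134, 141, 153, 159, 182] → cuts [11, 19, 29, 43, 55, 61, 69, 75, 89, 138, 145, 157, 163, 186]
  NpsIV (GAGACC, off=5): starts [1, 32, 94, 100, 111, 120, 127, 169, 176, 190, 211, 219, 227, 240] → cuts [6, 37, 99, 105, 116, 125, 132, 174, 181, 195, 216, 224, 232, 245]

Pooled cuts: [6, 11, 19, 29, 37, 43, 55, 61, 69, 75, 89, 99, 105, 116, 125, 132, 138, 145, 157, 163, 174, 181, 186, 195, 216, 224, 232, 245]

Fragment lengths:
  [0,6): 6 bp
  [6,11): 5 bp
  [11,19): 8 bp
  [19,29): 10 bp
  [29,37): 8 bp
  [37,43): 6 bp
  [43,55): 12 bp
  [55,61): 6 bp
  [61,69): 8 bp
  [69,75): 6 bp
  [75,89): 14 bp
  [89,99): 10 bp
  [99,105): 6 bp
  [105,116): 11 bp
  [116,125): 9 bp
  [125,132): 7 bp
  [132,138): 6 bp
  [138,145): 7 bp
  [145,157): 12 bp
  [157,163): 6 bp
  [163,174): 11 bp
  [174,181): 7 bp
  [181,186): 5 bp
  [186,195): 9 bp
  [195,216): 21 bp
  [216,224): 8 bp
  [224,232): 8 bp
  [232,245): 13 bp
  [245,252): 7 bp

[5,5,6,6,6,6,6,6,6,7,7,7,7,8,8,8,8,8,9,9,10,10,11,11,12,12,13,14,21]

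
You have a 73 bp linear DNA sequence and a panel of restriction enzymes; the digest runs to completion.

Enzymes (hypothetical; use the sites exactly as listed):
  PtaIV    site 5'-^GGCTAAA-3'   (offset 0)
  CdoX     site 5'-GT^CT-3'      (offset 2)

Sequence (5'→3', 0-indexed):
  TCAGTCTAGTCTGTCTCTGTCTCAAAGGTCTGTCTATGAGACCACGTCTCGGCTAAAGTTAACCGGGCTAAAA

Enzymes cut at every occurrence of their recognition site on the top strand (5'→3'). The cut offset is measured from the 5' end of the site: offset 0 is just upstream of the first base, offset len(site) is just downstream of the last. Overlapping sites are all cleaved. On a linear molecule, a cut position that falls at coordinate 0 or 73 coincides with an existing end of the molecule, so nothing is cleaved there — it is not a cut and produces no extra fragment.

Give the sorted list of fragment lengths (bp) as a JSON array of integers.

[3,4,4,5,5,6,8,9,14,15]

Per-enzyme occurrences:
  PtaIV (GGCTAAA, off=0): starts [50, 65] → cuts [50, 65]
  CdoX (GTCT, off=2): starts [3, 8, 12, 18, 27, 31, 45] → cuts [5, 10, 14, 20, 29, 33, 47]

Pooled cuts: [5, 10, 14, 20, 29, 33, 47, 50, 65]

Fragments:
  [0,5): 5 bp
  [5,10): 5 bp
  [10,14): 4 bp
  [14,20): 6 bp
  [20,29): 9 bp
  [29,33): 4 bp
  [33,47): 14 bp
  [47,50): 3 bp
  [50,65): 15 bp
  [65,73): 8 bp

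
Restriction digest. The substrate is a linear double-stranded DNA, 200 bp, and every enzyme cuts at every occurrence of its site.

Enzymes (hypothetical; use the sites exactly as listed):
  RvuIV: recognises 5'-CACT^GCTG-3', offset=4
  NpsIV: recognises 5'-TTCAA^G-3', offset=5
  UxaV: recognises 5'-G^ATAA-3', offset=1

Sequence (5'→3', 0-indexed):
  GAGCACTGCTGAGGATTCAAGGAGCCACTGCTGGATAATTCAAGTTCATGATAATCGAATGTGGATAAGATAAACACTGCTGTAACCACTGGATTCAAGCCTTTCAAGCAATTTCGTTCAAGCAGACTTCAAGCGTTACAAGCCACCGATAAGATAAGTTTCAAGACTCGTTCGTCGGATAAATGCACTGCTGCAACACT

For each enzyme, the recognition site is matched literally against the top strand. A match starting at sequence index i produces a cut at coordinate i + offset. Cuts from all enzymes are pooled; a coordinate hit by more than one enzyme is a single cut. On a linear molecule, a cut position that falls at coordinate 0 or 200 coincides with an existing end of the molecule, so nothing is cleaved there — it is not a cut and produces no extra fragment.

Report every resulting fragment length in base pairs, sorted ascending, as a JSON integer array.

[5,5,5,7,7,9,9,9,9,11,11,11,11,13,14,14,14,16,20]

Per-enzyme occurrences:
  RvuIV CACTGCTG/4: at [3, 25, 74, 185] ⇒ [7, 29, 78, 189]
  NpsIV TTCAAG/5: at [15, 38, 93, 102, 116, 127, 159] ⇒ [20, 43, 98, 107, 121, 132, 164]
  UxaV GATAA/1: at [33, 49, 63, 68, 147, 152, 177] ⇒ [34, 50, 64, 69, 148, 153, 178]

Pooled cuts: [7, 20, 29, 34, 43, 50, 64, 69, 78, 98, 107, 121, 132, 148, 153, 164, 178, 189]

Fragment lengths:
  [0,7): 7 bp
  [7,20): 13 bp
  [20,29): 9 bp
  [29,34): 5 bp
  [34,43): 9 bp
  [43,50): 7 bp
  [50,64): 14 bp
  [64,69): 5 bp
  [69,78): 9 bp
  [78,98): 20 bp
  [98,107): 9 bp
  [107,121): 14 bp
  [121,132): 11 bp
  [132,148): 16 bp
  [148,153): 5 bp
  [153,164): 11 bp
  [164,178): 14 bp
  [178,189): 11 bp
  [189,200): 11 bp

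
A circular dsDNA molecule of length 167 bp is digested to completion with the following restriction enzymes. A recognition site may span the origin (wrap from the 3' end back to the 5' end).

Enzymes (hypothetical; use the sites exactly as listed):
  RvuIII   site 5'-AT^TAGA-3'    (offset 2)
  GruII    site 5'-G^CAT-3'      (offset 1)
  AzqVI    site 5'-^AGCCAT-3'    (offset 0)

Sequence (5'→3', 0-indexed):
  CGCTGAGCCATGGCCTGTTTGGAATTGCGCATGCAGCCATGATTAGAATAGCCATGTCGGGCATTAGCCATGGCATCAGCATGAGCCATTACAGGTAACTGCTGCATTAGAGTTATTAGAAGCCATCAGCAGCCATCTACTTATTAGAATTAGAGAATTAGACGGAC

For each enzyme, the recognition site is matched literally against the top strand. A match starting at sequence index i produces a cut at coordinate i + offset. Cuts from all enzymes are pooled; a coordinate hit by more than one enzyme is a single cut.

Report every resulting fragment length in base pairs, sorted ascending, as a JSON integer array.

Site scan:
  RvuIII (ATTAGA, off=2): starts [41, 105, 114, 142, 148, 156] → cuts [43, 107, 116, 144, 150, 158]
  GruII (GCAT, off=1): starts [28, 60, 72, 78, 103] → cuts [29, 61, 73, 79, 104]
  AzqVI (AGCCAT, off=0): starts [5, 34, 49, 65, 83, 120, 130] → cuts [5, 34, 49, 65, 83, 120, 130]

Pooled cuts: [5, 29, 34, 43, 49, 61, 65, 73, 79, 83, 104, 107, 116, 120, 130, 144, 150, 158]

Fragments:
  5→29: 24 bp
  29→34: 5 bp
  34→43: 9 bp
  43→49: 6 bp
  49→61: 12 bp
  61→65: 4 bp
  65→73: 8 bp
  73→79: 6 bp
  79→83: 4 bp
  83→104: 21 bp
  104→107: 3 bp
  107→116: 9 bp
  116→120: 4 bp
  120→130: 10 bp
  130→144: 14 bp
  144→150: 6 bp
  150→158: 8 bp
  158→5 (wrap): 167-158+5 = 14 bp

[3,4,4,4,5,6,6,6,8,8,9,9,10,12,14,14,21,24]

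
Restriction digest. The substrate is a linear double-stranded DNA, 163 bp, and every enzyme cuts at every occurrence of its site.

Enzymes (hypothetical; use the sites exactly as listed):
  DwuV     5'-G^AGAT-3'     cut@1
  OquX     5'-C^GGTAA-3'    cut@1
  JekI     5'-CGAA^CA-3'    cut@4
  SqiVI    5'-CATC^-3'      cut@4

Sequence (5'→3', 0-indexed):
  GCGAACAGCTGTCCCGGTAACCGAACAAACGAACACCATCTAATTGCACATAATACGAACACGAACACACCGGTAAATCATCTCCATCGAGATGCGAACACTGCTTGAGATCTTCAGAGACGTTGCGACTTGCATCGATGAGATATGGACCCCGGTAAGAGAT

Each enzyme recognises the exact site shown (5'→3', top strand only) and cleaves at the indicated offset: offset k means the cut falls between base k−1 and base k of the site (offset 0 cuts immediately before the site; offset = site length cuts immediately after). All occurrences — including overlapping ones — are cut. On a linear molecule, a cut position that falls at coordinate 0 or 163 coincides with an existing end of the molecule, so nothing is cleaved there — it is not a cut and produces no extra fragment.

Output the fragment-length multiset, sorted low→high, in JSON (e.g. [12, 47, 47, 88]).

Scan for sites:
  DwuV GAGAT/1: at [88, 106, 139, 158] ⇒ [89, 107, 140, 159]
  OquX CGGTAA/1: at [14, 70, 152] ⇒ [15, 71, 153]
  JekI CGAACA/4: at [1, 21, 29, 55, 61, 94] ⇒ [5, 25, 33, 59, 65, 98]
  SqiVI CATC/4: at [36, 78, 84, 132] ⇒ [40, 82, 88, 136]

All cut coordinates (distinct, sorted): [5, 15, 25, 33, 40, 59, 65, 71, 82, 88, 89, 98, 107, 136, 140, 153, 159]

Fragments:
  [0,5): 5 bp
  [5,15): 10 bp
  [15,25): 10 bp
  [25,33): 8 bp
  [33,40): 7 bp
  [40,59): 19 bp
  [59,65): 6 bp
  [65,71): 6 bp
  [71,82): 11 bp
  [82,88): 6 bp
  [88,89): 1 bp
  [89,98): 9 bp
  [98,107): 9 bp
  [107,136): 29 bp
  [136,140): 4 bp
  [140,153): 13 bp
  [153,159): 6 bp
  [159,163): 4 bp

[1,4,4,5,6,6,6,6,7,8,9,9,10,10,11,13,19,29]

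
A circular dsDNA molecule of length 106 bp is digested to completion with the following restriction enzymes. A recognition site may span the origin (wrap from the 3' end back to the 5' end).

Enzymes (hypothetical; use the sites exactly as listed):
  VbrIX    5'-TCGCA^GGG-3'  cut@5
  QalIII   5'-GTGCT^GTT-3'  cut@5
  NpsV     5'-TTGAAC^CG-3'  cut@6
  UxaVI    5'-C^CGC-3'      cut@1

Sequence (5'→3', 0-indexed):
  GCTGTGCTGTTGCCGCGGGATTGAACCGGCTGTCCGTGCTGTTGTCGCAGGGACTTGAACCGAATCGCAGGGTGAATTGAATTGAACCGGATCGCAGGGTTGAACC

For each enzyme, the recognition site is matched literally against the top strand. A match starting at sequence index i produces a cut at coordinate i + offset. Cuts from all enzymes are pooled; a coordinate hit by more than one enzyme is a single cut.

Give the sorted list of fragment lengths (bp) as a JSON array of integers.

[5,9,9,9,9,9,11,13,14,18]

Scan for sites:
  VbrIX (TCGCAGGG, off=5): starts [44, 64, 91] → cuts [49, 69, 96]
  QalIII (GTGCTGTT, off=5): starts [3, 35] → cuts [8, 40]
  NpsV (TTGAACCG, off=6): starts [20, 54, 81, 99] → cuts [26, 60, 87, 105]
  UxaVI (CCGC, off=1): starts [12, 104] → cuts [13, 105]

All cut coordinates (distinct, sorted): [8, 13, 26, 40, 49, 60, 69, 87, 96, 105]

Fragments:
  8→13: 5 bp
  13→26: 13 bp
  26→40: 14 bp
  40→49: 9 bp
  49→60: 11 bp
  60→69: 9 bp
  69→87: 18 bp
  87→96: 9 bp
  96→105: 9 bp
  105→8 (wrap): 106-105+8 = 9 bp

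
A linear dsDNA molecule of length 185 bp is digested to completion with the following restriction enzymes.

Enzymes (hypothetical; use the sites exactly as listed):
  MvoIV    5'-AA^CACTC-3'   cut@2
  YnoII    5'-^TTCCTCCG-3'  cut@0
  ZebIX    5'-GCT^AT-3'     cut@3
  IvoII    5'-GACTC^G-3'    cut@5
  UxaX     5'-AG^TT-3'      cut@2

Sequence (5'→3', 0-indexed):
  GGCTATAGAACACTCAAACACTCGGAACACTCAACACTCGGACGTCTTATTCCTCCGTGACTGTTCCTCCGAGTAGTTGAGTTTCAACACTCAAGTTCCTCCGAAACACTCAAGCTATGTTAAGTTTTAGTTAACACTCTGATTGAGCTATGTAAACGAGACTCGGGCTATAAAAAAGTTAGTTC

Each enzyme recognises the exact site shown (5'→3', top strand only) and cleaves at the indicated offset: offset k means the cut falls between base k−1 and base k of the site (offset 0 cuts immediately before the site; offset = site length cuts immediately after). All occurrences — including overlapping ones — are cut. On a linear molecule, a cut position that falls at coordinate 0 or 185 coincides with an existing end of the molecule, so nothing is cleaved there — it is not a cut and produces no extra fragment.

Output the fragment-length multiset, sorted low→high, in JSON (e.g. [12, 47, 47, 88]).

[3,4,4,4,5,5,6,6,6,7,8,8,8,9,9,10,11,13,14,15,15,15]

Site scan:
  MvoIV (AACACTC, off=2): starts [8, 16, 25, 32, 85, 104, 132] → cuts [10, 18, 27, 34, 87, 106, 134]
  YnoII (TTCCTCCG, off=0): starts [49, 63, 95] → cuts [49, 63, 95]
  ZebIX (GCTAT, off=3): starts [1, 113, 146, 166] → cuts [4, 116, 149, 169]
  IvoII (GACTCG, off=5): starts [159] → cuts [164]
  UxaX (AGTT, off=2): starts [74, 79, 93, 122, 128, 176, 180] → cuts [76, 81, 95, 124, 130, 178, 182]

Pooled cuts: [4, 10, 18, 27, 34, 49, 63, 76, 81, 87, 95, 106, 116, 124, 130, 134, 149, 164, 169, 178, 182]

Fragments:
  [0,4): 4 bp
  [4,10): 6 bp
  [10,18): 8 bp
  [18,27): 9 bp
  [27,34): 7 bp
  [34,49): 15 bp
  [49,63): 14 bp
  [63,76): 13 bp
  [76,81): 5 bp
  [81,87): 6 bp
  [87,95): 8 bp
  [95,106): 11 bp
  [106,116): 10 bp
  [116,124): 8 bp
  [124,130): 6 bp
  [130,134): 4 bp
  [134,149): 15 bp
  [149,164): 15 bp
  [164,169): 5 bp
  [169,178): 9 bp
  [178,182): 4 bp
  [182,185): 3 bp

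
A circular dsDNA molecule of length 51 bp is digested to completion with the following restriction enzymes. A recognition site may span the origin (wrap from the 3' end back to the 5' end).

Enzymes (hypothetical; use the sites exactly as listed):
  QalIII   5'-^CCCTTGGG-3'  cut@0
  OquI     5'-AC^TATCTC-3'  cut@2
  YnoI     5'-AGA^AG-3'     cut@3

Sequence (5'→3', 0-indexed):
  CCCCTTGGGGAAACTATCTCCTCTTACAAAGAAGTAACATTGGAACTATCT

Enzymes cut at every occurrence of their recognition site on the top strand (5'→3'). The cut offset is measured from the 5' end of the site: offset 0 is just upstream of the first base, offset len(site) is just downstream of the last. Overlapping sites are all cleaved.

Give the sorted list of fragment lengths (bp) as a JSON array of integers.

[6,13,14,18]

Scan for sites:
  QalIII (CCCTTGGG, off=0): starts [1] → cuts [1]
  OquI (ACTATCTC, off=2): starts [12, 44] → cuts [14, 46]
  YnoI (AGAAG, off=3): starts [29] → cuts [32]

Pooled cuts: [1, 14, 32, 46]

Fragment lengths:
  1→14: 13 bp
  14→32: 18 bp
  32→46: 14 bp
  46→1 (wrap): 51-46+1 = 6 bp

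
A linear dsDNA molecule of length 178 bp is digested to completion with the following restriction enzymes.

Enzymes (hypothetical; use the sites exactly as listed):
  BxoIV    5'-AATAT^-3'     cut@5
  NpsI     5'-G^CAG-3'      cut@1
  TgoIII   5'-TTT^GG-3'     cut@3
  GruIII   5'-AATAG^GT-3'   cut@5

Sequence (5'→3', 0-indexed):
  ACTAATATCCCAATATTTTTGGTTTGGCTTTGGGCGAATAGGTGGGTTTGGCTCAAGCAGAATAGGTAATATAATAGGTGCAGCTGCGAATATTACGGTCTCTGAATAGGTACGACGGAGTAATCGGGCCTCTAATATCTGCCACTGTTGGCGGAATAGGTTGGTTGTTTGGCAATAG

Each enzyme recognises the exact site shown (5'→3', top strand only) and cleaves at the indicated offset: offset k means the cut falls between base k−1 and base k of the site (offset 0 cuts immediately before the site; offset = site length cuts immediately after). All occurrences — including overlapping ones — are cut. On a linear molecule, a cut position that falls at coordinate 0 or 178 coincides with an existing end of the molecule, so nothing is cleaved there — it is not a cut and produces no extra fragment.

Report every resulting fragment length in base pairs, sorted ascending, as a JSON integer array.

[3,4,5,5,6,7,8,8,8,8,8,8,10,11,13,16,21,29]

Scan for sites:
  BxoIV (AATAT, off=5): starts [3, 11, 67, 88, 133] → cuts [8, 16, 72, 93, 138]
  NpsI (GCAG, off=1): starts [56, 79] → cuts [57, 80]
  TgoIII (TTTGG, off=3): starts [17, 22, 28, 46, 167] → cuts [20, 25, 31, 49, 170]
  GruIII (AATAGGT, off=5): starts [36, 60, 72, 104, 154] → cuts [41, 65, 77, 109, 159]

Pooled cuts: [8, 16, 20, 25, 31, 41, 49, 57, 65, 72, 77, 80, 93, 109, 138, 159, 170]

Fragments:
  [0,8): 8 bp
  [8,16): 8 bp
  [16,20): 4 bp
  [20,25): 5 bp
  [25,31): 6 bp
  [31,41): 10 bp
  [41,49): 8 bp
  [49,57): 8 bp
  [57,65): 8 bp
  [65,72): 7 bp
  [72,77): 5 bp
  [77,80): 3 bp
  [80,93): 13 bp
  [93,109): 16 bp
  [109,138): 29 bp
  [138,159): 21 bp
  [159,170): 11 bp
  [170,178): 8 bp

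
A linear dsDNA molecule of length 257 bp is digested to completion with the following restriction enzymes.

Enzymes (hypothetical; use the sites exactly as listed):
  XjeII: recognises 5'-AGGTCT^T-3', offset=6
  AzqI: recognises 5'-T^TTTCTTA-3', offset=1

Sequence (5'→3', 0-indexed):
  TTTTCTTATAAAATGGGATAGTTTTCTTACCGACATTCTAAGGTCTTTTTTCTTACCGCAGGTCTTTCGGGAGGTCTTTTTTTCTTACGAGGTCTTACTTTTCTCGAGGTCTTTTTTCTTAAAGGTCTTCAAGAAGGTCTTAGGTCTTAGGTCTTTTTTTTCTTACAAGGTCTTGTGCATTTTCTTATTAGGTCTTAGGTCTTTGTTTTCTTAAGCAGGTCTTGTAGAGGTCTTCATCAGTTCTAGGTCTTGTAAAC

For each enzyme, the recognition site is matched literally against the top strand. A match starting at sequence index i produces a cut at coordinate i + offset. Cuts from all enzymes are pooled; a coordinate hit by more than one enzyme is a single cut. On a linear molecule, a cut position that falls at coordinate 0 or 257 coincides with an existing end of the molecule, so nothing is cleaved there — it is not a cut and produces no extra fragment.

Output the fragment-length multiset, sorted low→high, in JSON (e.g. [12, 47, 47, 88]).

[1,2,2,3,4,4,7,7,7,7,7,11,12,12,14,15,15,15,16,17,17,17,21,24]

Per-enzyme occurrences:
  XjeII (AGGTCTT, off=6): starts [40, 59, 71, 89, 106, 122, 134, 141, 148, 167, 189, 196, 216, 227, 244] → cuts [46, 65, 77, 95, 112, 128, 140, 147, 154, 173, 195, 202, 222, 233, 250]
  AzqI (TTTTCTTA, off=1): starts [0, 21, 47, 79, 113, 157, 179, 205] → cuts [1, 22, 48, 80, 114, 158, 180, 206]

All cut coordinates (distinct, sorted): [1, 22, 46, 48, 65, 77, 80, 95, 112, 114, 128, 140, 147, 154, 158, 173, 180, 195, 202, 206, 222, 233, 250]

Fragments:
  [0,1): 1 bp
  [1,22): 21 bp
  [22,46): 24 bp
  [46,48): 2 bp
  [48,65): 17 bp
  [65,77): 12 bp
  [77,80): 3 bp
  [80,95): 15 bp
  [95,112): 17 bp
  [112,114): 2 bp
  [114,128): 14 bp
  [128,140): 12 bp
  [140,147): 7 bp
  [147,154): 7 bp
  [154,158): 4 bp
  [158,173): 15 bp
  [173,180): 7 bp
  [180,195): 15 bp
  [195,202): 7 bp
  [202,206): 4 bp
  [206,222): 16 bp
  [222,233): 11 bp
  [233,250): 17 bp
  [250,257): 7 bp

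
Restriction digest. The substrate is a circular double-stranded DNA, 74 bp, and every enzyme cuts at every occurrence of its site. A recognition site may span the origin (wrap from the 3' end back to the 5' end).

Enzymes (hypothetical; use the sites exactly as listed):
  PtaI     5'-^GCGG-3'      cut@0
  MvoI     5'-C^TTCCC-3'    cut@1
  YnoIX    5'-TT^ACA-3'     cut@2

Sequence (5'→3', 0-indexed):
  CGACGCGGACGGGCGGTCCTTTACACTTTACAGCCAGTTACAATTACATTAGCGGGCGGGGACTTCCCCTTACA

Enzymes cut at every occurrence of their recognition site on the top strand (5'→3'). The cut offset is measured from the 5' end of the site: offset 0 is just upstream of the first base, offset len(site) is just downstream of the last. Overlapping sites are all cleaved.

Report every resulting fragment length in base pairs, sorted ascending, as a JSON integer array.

[4,6,6,7,7,8,8,8,10,10]

Site scan:
  PtaI (GCGG, off=0): starts [4, 12, 51, 55] → cuts [4, 12, 51, 55]
  MvoI (CTTCCC, off=1): starts [62] → cuts [63]
  YnoIX (TTACA, off=2): starts [20, 27, 37, 43, 69] → cuts [22, 29, 39, 45, 71]

All cut coordinates (distinct, sorted): [4, 12, 22, 29, 39, 45, 51, 55, 63, 71]

Fragment lengths:
  4→12: 8 bp
  12→22: 10 bp
  22→29: 7 bp
  29→39: 10 bp
  39→45: 6 bp
  45→51: 6 bp
  51→55: 4 bp
  55→63: 8 bp
  63→71: 8 bp
  71→4 (wrap): 74-71+4 = 7 bp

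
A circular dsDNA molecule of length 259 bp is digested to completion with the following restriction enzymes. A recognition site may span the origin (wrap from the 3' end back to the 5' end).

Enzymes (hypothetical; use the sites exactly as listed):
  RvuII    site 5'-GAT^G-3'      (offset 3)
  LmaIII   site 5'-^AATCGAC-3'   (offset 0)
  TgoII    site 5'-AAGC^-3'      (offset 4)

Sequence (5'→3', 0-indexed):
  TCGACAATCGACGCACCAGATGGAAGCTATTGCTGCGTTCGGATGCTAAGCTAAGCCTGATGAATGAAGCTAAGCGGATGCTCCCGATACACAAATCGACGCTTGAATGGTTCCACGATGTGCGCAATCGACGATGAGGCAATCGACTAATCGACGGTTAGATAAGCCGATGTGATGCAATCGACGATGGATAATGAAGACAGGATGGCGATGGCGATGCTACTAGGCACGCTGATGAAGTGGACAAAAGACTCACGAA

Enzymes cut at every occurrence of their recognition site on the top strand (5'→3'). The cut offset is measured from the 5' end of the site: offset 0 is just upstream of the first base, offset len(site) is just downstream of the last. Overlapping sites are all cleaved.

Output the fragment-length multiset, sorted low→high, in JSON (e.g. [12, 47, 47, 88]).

Scan for sites:
  RvuII GATG/3: at [18, 41, 58, 76, 116, 132, 168, 173, 185, 203, 209, 215, 233] ⇒ [21, 44, 61, 79, 119, 135, 171, 176, 188, 206, 212, 218, 236]
  LmaIII AATCGAC/0: at [5, 93, 125, 140, 148, 178, 257] ⇒ [5, 93, 125, 140, 148, 178, 257]
  TgoII AAGC/4: at [23, 47, 52, 66, 71, 163] ⇒ [27, 51, 56, 70, 75, 167]

Pooled cuts: [5, 21, 27, 44, 51, 56, 61, 70, 75, 79, 93, 119, 125, 135, 140, 148, 167, 171, 176, 178, 188, 206, 212, 218, 236, 257]

Fragments:
  5→21: 16 bp
  21→27: 6 bp
  27→44: 17 bp
  44→51: 7 bp
  51→56: 5 bp
  56→61: 5 bp
  61→70: 9 bp
  70→75: 5 bp
  75→79: 4 bp
  79→93: 14 bp
  93→119: 26 bp
  119→125: 6 bp
  125→135: 10 bp
  135→140: 5 bp
  140→148: 8 bp
  148→167: 19 bp
  167→171: 4 bp
  171→176: 5 bp
  176→178: 2 bp
  178→188: 10 bp
  188→206: 18 bp
  206→212: 6 bp
  212→218: 6 bp
  218→236: 18 bp
  236→257: 21 bp
  257→5 (wrap): 259-257+5 = 7 bp

[2,4,4,5,5,5,5,5,6,6,6,6,7,7,8,9,10,10,14,16,17,18,18,19,21,26]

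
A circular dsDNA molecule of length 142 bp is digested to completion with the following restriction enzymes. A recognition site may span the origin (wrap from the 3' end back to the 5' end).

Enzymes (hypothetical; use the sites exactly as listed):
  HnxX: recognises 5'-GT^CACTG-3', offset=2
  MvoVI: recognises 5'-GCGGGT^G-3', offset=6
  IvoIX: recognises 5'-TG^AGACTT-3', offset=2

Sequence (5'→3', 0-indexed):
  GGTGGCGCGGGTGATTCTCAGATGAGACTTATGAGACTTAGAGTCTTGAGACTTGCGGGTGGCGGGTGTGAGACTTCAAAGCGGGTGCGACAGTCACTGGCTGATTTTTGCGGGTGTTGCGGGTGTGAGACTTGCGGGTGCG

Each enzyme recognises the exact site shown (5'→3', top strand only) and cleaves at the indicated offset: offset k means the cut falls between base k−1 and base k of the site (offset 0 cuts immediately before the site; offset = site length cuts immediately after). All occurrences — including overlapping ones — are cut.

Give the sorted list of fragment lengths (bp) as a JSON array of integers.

[3,3,6,7,8,9,9,9,12,12,12,15,16,21]

Per-enzyme occurrences:
  HnxX (GTCACTG, off=2): starts [92] → cuts [94]
  MvoVI (GCGGGTG, off=6): starts [6, 54, 61, 80, 109, 118, 133, 139] → cuts [3, 12, 60, 67, 86, 115, 124, 139]
  IvoIX (TGAGACTT, off=2): starts [22, 31, 46, 68, 125] → cuts [24, 33, 48, 70, 127]

All cut coordinates (distinct, sorted): [3, 12, 24, 33, 48, 60, 67, 70, 86, 94, 115, 124, 127, 139]

Fragment lengths:
  3→12: 9 bp
  12→24: 12 bp
  24→33: 9 bp
  33→48: 15 bp
  48→60: 12 bp
  60→67: 7 bp
  67→70: 3 bp
  70→86: 16 bp
  86→94: 8 bp
  94→115: 21 bp
  115→124: 9 bp
  124→127: 3 bp
  127→139: 12 bp
  139→3 (wrap): 142-139+3 = 6 bp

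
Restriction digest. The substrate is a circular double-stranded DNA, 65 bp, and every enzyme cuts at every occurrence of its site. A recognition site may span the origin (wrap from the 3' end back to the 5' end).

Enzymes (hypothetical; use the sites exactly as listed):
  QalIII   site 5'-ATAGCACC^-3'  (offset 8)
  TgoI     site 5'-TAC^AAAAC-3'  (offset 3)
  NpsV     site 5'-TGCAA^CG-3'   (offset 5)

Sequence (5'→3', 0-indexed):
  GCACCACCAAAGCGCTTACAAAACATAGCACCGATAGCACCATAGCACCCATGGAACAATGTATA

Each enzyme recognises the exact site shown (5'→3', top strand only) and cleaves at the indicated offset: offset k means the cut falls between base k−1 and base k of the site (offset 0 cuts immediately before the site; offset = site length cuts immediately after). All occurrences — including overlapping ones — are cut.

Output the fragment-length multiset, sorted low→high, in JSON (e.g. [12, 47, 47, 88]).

[8,9,13,14,21]

Site scan:
  QalIII ATAGCACC/8: at [24, 33, 41, 62] ⇒ [5, 32, 41, 49]
  TgoI TACAAAAC/3: at [16] ⇒ [19]
  NpsV (TGCAACG, off=5): no sites

All cut coordinates (distinct, sorted): [5, 19, 32, 41, 49]

Fragment lengths:
  5→19: 14 bp
  19→32: 13 bp
  32→41: 9 bp
  41→49: 8 bp
  49→5 (wrap): 65-49+5 = 21 bp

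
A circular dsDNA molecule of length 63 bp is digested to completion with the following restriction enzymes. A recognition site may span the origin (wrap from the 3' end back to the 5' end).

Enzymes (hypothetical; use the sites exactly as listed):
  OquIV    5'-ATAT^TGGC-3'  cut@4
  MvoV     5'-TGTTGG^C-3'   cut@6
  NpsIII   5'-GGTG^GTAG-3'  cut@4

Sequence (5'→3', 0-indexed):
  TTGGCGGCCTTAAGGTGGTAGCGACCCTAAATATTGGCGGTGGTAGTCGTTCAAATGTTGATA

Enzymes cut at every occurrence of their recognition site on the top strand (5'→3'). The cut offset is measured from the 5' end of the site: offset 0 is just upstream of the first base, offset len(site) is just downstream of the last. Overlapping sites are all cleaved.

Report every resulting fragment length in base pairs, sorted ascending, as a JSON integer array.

Site scan:
  OquIV ATATTGGC/4: at [30, 60] ⇒ [1, 34]
  MvoV (TGTTGGC, off=6): no sites
  NpsIII GGTGGTAG/4: at [13, 38] ⇒ [17, 42]

All cut coordinates (distinct, sorted): [1, 17, 34, 42]

Fragments:
  1→17: 16 bp
  17→34: 17 bp
  34→42: 8 bp
  42→1 (wrap): 63-42+1 = 22 bp

[8,16,17,22]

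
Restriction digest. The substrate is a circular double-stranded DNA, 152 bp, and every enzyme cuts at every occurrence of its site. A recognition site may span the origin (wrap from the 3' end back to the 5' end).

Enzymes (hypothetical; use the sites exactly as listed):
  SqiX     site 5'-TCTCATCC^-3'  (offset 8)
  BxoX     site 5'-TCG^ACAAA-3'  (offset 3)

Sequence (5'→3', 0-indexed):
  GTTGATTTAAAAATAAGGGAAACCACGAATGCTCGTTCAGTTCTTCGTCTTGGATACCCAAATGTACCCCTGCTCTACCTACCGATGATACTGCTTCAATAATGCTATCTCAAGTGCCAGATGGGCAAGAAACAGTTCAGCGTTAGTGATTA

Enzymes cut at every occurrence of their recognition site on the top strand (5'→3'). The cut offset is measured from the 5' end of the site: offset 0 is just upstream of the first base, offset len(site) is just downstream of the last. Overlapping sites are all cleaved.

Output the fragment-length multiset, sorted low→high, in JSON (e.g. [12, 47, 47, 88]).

Scan for sites:
  SqiX (TCTCATCC, off=8): no sites
  BxoX (TCGACAAA, off=3): no sites

All cut coordinates (distinct, sorted): ∅

Fragment lengths:
  no cuts → one circular fragment of 152 bp

[152]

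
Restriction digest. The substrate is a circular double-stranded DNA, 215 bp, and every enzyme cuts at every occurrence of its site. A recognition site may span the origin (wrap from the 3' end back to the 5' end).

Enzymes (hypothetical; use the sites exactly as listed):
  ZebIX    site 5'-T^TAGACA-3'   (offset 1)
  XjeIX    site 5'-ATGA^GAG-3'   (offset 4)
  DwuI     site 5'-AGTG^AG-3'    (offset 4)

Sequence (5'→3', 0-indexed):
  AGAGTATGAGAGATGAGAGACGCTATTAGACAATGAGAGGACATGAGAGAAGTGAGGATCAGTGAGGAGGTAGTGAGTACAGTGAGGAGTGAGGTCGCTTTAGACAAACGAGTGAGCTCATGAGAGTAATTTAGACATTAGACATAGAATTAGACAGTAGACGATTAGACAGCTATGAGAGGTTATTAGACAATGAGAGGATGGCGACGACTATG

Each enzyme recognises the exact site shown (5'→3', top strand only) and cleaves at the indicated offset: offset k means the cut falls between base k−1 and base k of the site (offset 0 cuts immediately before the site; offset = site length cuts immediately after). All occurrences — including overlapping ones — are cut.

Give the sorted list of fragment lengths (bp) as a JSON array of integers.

Site scan:
  ZebIX TTAGACA/1: at [25, 99, 130, 137, 149, 164, 185] ⇒ [26, 100, 131, 138, 150, 165, 186]
  XjeIX ATGAGAG/4: at [5, 12, 32, 42, 119, 174, 192, 212] ⇒ [1, 9, 16, 36, 46, 123, 178, 196]
  DwuI AGTGAG/4: at [50, 60, 71, 80, 87, 110] ⇒ [54, 64, 75, 84, 91, 114]

Pooled cuts: [1, 9, 16, 26, 36, 46, 54, 64, 75, 84, 91, 100, 114, 123, 131, 138, 150, 165, 178, 186, 196]

Fragments:
  1→9: 8 bp
  9→16: 7 bp
  16→26: 10 bp
  26→36: 10 bp
  36→46: 10 bp
  46→54: 8 bp
  54→64: 10 bp
  64→75: 11 bp
  75→84: 9 bp
  84→91: 7 bp
  91→100: 9 bp
  100→114: 14 bp
  114→123: 9 bp
  123→131: 8 bp
  131→138: 7 bp
  138→150: 12 bp
  150→165: 15 bp
  165→178: 13 bp
  178→186: 8 bp
  186→196: 10 bp
  196→1 (wrap): 215-196+1 = 20 bp

[7,7,7,8,8,8,8,9,9,9,10,10,10,10,10,11,12,13,14,15,20]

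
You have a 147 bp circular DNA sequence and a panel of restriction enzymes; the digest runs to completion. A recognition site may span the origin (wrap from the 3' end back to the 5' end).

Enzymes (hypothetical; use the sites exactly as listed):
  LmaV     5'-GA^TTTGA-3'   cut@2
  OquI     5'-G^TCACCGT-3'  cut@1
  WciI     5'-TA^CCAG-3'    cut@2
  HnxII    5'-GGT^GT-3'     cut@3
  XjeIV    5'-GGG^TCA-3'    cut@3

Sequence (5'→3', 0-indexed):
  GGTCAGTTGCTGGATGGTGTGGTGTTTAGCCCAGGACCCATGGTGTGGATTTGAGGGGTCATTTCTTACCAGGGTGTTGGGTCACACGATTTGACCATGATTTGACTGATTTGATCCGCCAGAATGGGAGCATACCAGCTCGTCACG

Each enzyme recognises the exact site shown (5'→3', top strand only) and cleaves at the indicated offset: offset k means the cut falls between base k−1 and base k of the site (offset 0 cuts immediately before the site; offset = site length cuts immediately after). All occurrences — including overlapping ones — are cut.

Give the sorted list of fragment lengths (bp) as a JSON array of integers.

[5,5,6,7,8,9,9,10,11,15,16,21,25]

Site scan:
  LmaV (GATTTGA, off=2): starts [47, 87, 98, 107] → cuts [49, 89, 100, 109]
  OquI (GTCACCGT, off=1): no sites
  WciI (TACCAG, off=2): starts [66, 132] → cuts [68, 134]
  HnxII (GGTGT, off=3): starts [15, 20, 41, 72] → cuts [18, 23, 44, 75]
  XjeIV (GGGTCA, off=3): starts [55, 78, 146] → cuts [2, 58, 81]

Pooled cuts: [2, 18, 23, 44, 49, 58, 68, 75, 81, 89, 100, 109, 134]

Fragments:
  2→18: 16 bp
  18→23: 5 bp
  23→44: 21 bp
  44→49: 5 bp
  49→58: 9 bp
  58→68: 10 bp
  68→75: 7 bp
  75→81: 6 bp
  81→89: 8 bp
  89→100: 11 bp
  100→109: 9 bp
  109→134: 25 bp
  134→2 (wrap): 147-134+2 = 15 bp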